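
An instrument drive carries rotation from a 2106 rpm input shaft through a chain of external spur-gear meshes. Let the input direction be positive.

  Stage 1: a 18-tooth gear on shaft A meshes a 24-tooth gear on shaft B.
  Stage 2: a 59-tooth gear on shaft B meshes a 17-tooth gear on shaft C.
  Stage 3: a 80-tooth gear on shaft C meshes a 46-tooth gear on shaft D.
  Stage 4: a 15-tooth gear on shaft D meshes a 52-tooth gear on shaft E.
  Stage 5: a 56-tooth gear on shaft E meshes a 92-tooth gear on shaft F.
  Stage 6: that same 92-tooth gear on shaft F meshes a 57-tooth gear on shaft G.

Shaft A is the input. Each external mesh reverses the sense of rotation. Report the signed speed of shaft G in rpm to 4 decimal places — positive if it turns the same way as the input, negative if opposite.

Stage 1 [18T→24T]: ω = 2106.0000×18/24 = 1579.5000 rpm, dir flips to −; running = −1579.5000
Stage 2 [59T→17T]: ω = 1579.5000×59/17 = 5481.7941 rpm, dir flips to +; running = +5481.7941
Stage 3 [80T→46T]: ω = 5481.7941×80/46 = 9533.5550 rpm, dir flips to −; running = −9533.5550
Stage 4 [15T→52T]: ω = 9533.5550×15/52 = 2750.0639 rpm, dir flips to +; running = +2750.0639
Stage 5 [56T→92T]: ω = 2750.0639×56/92 = 1673.9520 rpm, dir flips to −; running = −1673.9520
Stage 6 [92T→57T]: ω = 1673.9520×92/57 = 2701.8172 rpm, dir flips to +; running = +2701.8172

+2701.8172 rpm (same as input, |ω| = 2701.8172 rpm)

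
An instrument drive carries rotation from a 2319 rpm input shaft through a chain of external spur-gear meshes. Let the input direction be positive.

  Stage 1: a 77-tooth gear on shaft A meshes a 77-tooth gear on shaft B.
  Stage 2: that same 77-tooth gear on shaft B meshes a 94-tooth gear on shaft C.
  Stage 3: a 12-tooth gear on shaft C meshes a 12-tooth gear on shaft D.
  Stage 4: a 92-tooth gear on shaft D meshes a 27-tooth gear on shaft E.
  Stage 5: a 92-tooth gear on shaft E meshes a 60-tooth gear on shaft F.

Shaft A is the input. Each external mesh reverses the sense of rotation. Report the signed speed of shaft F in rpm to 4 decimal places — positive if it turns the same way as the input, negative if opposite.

-9924.8571 rpm (opposite to input, |ω| = 9924.8571 rpm)

Stage 1 [77T→77T]: ω = 2319.0000×77/77 = 2319.0000 rpm, dir flips to −; running = −2319.0000
Stage 2 [77T→94T]: ω = 2319.0000×77/94 = 1899.6064 rpm, dir flips to +; running = +1899.6064
Stage 3 [12T→12T]: ω = 1899.6064×12/12 = 1899.6064 rpm, dir flips to −; running = −1899.6064
Stage 4 [92T→27T]: ω = 1899.6064×92/27 = 6472.7329 rpm, dir flips to +; running = +6472.7329
Stage 5 [92T→60T]: ω = 6472.7329×92/60 = 9924.8571 rpm, dir flips to −; running = −9924.8571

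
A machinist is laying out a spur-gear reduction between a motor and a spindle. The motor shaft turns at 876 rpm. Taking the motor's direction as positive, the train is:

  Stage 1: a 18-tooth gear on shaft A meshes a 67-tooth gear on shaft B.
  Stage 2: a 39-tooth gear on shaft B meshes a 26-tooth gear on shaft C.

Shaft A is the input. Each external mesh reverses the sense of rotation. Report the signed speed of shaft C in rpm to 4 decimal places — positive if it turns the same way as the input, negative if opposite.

Stage 1 [18T→67T]: ω = 876.0000×18/67 = 235.3433 rpm, dir flips to −; running = −235.3433
Stage 2 [39T→26T]: ω = 235.3433×39/26 = 353.0149 rpm, dir flips to +; running = +353.0149

+353.0149 rpm (same as input, |ω| = 353.0149 rpm)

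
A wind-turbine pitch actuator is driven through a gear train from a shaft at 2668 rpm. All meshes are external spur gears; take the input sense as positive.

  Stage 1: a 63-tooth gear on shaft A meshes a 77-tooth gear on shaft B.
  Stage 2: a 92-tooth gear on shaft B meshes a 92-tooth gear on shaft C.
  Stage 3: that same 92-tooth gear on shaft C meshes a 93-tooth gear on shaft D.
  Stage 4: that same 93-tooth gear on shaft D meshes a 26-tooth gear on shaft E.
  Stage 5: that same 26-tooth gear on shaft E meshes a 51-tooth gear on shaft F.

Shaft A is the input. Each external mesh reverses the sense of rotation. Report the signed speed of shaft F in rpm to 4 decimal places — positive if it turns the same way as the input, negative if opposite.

-3937.7968 rpm (opposite to input, |ω| = 3937.7968 rpm)

Stage 1 [63T→77T]: ω = 2668.0000×63/77 = 2182.9091 rpm, dir flips to −; running = −2182.9091
Stage 2 [92T→92T]: ω = 2182.9091×92/92 = 2182.9091 rpm, dir flips to +; running = +2182.9091
Stage 3 [92T→93T]: ω = 2182.9091×92/93 = 2159.4370 rpm, dir flips to −; running = −2159.4370
Stage 4 [93T→26T]: ω = 2159.4370×93/26 = 7724.1399 rpm, dir flips to +; running = +7724.1399
Stage 5 [26T→51T]: ω = 7724.1399×26/51 = 3937.7968 rpm, dir flips to −; running = −3937.7968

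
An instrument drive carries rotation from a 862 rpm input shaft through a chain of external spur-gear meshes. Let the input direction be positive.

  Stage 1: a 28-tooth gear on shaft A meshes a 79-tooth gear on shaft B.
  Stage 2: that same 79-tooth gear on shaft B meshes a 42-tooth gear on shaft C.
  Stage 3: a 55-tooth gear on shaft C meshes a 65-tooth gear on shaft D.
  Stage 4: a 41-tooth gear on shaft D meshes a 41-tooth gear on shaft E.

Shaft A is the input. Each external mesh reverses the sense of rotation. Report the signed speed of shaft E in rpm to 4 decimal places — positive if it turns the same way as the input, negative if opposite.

+486.2564 rpm (same as input, |ω| = 486.2564 rpm)

Stage 1 [28T→79T]: ω = 862.0000×28/79 = 305.5190 rpm, dir flips to −; running = −305.5190
Stage 2 [79T→42T]: ω = 305.5190×79/42 = 574.6667 rpm, dir flips to +; running = +574.6667
Stage 3 [55T→65T]: ω = 574.6667×55/65 = 486.2564 rpm, dir flips to −; running = −486.2564
Stage 4 [41T→41T]: ω = 486.2564×41/41 = 486.2564 rpm, dir flips to +; running = +486.2564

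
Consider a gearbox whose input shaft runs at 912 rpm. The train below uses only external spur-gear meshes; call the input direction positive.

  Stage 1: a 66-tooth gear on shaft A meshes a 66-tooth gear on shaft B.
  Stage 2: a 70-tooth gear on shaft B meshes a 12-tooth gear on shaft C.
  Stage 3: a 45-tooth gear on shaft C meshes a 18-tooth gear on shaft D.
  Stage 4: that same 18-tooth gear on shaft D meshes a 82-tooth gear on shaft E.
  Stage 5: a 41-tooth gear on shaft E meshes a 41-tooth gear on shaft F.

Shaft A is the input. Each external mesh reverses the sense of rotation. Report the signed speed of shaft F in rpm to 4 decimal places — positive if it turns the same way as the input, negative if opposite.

-2919.5122 rpm (opposite to input, |ω| = 2919.5122 rpm)

Stage 1 [66T→66T]: ω = 912.0000×66/66 = 912.0000 rpm, dir flips to −; running = −912.0000
Stage 2 [70T→12T]: ω = 912.0000×70/12 = 5320.0000 rpm, dir flips to +; running = +5320.0000
Stage 3 [45T→18T]: ω = 5320.0000×45/18 = 13300.0000 rpm, dir flips to −; running = −13300.0000
Stage 4 [18T→82T]: ω = 13300.0000×18/82 = 2919.5122 rpm, dir flips to +; running = +2919.5122
Stage 5 [41T→41T]: ω = 2919.5122×41/41 = 2919.5122 rpm, dir flips to −; running = −2919.5122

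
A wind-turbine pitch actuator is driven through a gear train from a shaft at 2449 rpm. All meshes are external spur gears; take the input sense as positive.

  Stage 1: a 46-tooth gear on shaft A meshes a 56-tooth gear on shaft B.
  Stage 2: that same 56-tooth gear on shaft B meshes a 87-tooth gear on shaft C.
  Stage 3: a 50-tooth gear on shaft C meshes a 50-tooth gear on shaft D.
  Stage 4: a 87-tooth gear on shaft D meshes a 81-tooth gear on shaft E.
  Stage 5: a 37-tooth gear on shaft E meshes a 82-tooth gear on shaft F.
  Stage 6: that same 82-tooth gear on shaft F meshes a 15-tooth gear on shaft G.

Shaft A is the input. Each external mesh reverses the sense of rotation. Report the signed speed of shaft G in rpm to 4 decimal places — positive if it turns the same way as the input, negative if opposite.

+3430.6156 rpm (same as input, |ω| = 3430.6156 rpm)

Stage 1 [46T→56T]: ω = 2449.0000×46/56 = 2011.6786 rpm, dir flips to −; running = −2011.6786
Stage 2 [56T→87T]: ω = 2011.6786×56/87 = 1294.8736 rpm, dir flips to +; running = +1294.8736
Stage 3 [50T→50T]: ω = 1294.8736×50/50 = 1294.8736 rpm, dir flips to −; running = −1294.8736
Stage 4 [87T→81T]: ω = 1294.8736×87/81 = 1390.7901 rpm, dir flips to +; running = +1390.7901
Stage 5 [37T→82T]: ω = 1390.7901×37/82 = 627.5516 rpm, dir flips to −; running = −627.5516
Stage 6 [82T→15T]: ω = 627.5516×82/15 = 3430.6156 rpm, dir flips to +; running = +3430.6156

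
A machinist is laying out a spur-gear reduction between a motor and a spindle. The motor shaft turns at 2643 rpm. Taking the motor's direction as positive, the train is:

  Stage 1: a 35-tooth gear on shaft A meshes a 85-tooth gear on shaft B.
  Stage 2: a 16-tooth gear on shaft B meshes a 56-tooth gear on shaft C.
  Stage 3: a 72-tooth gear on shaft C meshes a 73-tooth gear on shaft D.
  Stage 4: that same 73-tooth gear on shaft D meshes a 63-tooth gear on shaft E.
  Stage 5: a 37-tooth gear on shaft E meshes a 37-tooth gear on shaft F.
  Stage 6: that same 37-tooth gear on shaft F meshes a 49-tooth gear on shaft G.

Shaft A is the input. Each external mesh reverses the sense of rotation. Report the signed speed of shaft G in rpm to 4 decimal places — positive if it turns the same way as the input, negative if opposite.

+268.3341 rpm (same as input, |ω| = 268.3341 rpm)

Stage 1 [35T→85T]: ω = 2643.0000×35/85 = 1088.2941 rpm, dir flips to −; running = −1088.2941
Stage 2 [16T→56T]: ω = 1088.2941×16/56 = 310.9412 rpm, dir flips to +; running = +310.9412
Stage 3 [72T→73T]: ω = 310.9412×72/73 = 306.6817 rpm, dir flips to −; running = −306.6817
Stage 4 [73T→63T]: ω = 306.6817×73/63 = 355.3613 rpm, dir flips to +; running = +355.3613
Stage 5 [37T→37T]: ω = 355.3613×37/37 = 355.3613 rpm, dir flips to −; running = −355.3613
Stage 6 [37T→49T]: ω = 355.3613×37/49 = 268.3341 rpm, dir flips to +; running = +268.3341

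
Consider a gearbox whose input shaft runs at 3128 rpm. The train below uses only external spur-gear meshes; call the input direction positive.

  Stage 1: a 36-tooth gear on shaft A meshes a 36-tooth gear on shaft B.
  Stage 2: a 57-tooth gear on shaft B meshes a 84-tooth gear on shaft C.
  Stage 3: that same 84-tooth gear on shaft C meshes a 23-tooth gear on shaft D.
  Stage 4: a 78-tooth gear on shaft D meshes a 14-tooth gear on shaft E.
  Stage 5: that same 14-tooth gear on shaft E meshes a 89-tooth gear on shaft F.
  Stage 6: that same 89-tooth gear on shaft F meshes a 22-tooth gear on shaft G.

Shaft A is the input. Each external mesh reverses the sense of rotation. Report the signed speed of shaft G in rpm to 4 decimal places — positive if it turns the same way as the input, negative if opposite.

+27484.3636 rpm (same as input, |ω| = 27484.3636 rpm)

Stage 1 [36T→36T]: ω = 3128.0000×36/36 = 3128.0000 rpm, dir flips to −; running = −3128.0000
Stage 2 [57T→84T]: ω = 3128.0000×57/84 = 2122.5714 rpm, dir flips to +; running = +2122.5714
Stage 3 [84T→23T]: ω = 2122.5714×84/23 = 7752.0000 rpm, dir flips to −; running = −7752.0000
Stage 4 [78T→14T]: ω = 7752.0000×78/14 = 43189.7143 rpm, dir flips to +; running = +43189.7143
Stage 5 [14T→89T]: ω = 43189.7143×14/89 = 6793.8876 rpm, dir flips to −; running = −6793.8876
Stage 6 [89T→22T]: ω = 6793.8876×89/22 = 27484.3636 rpm, dir flips to +; running = +27484.3636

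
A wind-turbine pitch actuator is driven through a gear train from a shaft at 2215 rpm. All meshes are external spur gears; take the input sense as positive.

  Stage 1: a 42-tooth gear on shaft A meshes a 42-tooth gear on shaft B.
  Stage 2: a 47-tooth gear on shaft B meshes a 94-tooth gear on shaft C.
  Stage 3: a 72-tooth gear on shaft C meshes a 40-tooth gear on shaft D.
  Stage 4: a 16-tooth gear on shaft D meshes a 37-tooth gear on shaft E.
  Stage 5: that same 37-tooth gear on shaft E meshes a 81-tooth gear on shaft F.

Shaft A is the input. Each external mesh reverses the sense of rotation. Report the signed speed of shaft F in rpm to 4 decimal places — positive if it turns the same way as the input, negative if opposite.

-393.7778 rpm (opposite to input, |ω| = 393.7778 rpm)

Stage 1 [42T→42T]: ω = 2215.0000×42/42 = 2215.0000 rpm, dir flips to −; running = −2215.0000
Stage 2 [47T→94T]: ω = 2215.0000×47/94 = 1107.5000 rpm, dir flips to +; running = +1107.5000
Stage 3 [72T→40T]: ω = 1107.5000×72/40 = 1993.5000 rpm, dir flips to −; running = −1993.5000
Stage 4 [16T→37T]: ω = 1993.5000×16/37 = 862.0541 rpm, dir flips to +; running = +862.0541
Stage 5 [37T→81T]: ω = 862.0541×37/81 = 393.7778 rpm, dir flips to −; running = −393.7778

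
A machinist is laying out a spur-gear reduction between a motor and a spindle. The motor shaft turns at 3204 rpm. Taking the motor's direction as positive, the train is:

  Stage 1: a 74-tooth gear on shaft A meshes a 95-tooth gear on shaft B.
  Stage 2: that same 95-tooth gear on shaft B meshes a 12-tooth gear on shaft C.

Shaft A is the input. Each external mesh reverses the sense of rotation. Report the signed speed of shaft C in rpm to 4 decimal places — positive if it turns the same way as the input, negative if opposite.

+19758.0000 rpm (same as input, |ω| = 19758.0000 rpm)

Stage 1 [74T→95T]: ω = 3204.0000×74/95 = 2495.7474 rpm, dir flips to −; running = −2495.7474
Stage 2 [95T→12T]: ω = 2495.7474×95/12 = 19758.0000 rpm, dir flips to +; running = +19758.0000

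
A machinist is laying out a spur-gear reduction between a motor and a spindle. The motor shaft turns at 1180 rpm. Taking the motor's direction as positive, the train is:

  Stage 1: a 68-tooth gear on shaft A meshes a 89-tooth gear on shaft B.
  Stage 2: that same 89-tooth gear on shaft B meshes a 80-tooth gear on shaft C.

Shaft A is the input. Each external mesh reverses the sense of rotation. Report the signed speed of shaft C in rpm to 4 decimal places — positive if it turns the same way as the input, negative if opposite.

Stage 1 [68T→89T]: ω = 1180.0000×68/89 = 901.5730 rpm, dir flips to −; running = −901.5730
Stage 2 [89T→80T]: ω = 901.5730×89/80 = 1003.0000 rpm, dir flips to +; running = +1003.0000

+1003.0000 rpm (same as input, |ω| = 1003.0000 rpm)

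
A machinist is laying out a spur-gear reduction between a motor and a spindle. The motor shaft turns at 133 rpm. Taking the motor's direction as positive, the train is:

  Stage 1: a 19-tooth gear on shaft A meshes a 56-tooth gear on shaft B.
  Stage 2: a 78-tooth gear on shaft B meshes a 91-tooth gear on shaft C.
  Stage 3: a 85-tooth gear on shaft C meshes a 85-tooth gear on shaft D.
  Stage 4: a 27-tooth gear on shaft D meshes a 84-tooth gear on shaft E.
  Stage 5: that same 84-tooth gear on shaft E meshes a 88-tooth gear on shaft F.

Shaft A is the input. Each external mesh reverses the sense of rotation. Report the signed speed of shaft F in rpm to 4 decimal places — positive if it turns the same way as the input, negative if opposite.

-11.8673 rpm (opposite to input, |ω| = 11.8673 rpm)

Stage 1 [19T→56T]: ω = 133.0000×19/56 = 45.1250 rpm, dir flips to −; running = −45.1250
Stage 2 [78T→91T]: ω = 45.1250×78/91 = 38.6786 rpm, dir flips to +; running = +38.6786
Stage 3 [85T→85T]: ω = 38.6786×85/85 = 38.6786 rpm, dir flips to −; running = −38.6786
Stage 4 [27T→84T]: ω = 38.6786×27/84 = 12.4324 rpm, dir flips to +; running = +12.4324
Stage 5 [84T→88T]: ω = 12.4324×84/88 = 11.8673 rpm, dir flips to −; running = −11.8673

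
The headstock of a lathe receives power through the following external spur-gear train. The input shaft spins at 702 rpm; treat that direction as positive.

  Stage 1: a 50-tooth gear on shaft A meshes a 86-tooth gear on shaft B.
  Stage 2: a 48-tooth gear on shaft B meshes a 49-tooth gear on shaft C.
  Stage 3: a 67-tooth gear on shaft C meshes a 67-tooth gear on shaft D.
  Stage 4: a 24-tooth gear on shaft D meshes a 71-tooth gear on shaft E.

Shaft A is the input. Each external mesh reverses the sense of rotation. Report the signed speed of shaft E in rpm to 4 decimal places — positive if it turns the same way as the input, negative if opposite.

+135.1471 rpm (same as input, |ω| = 135.1471 rpm)

Stage 1 [50T→86T]: ω = 702.0000×50/86 = 408.1395 rpm, dir flips to −; running = −408.1395
Stage 2 [48T→49T]: ω = 408.1395×48/49 = 399.8102 rpm, dir flips to +; running = +399.8102
Stage 3 [67T→67T]: ω = 399.8102×67/67 = 399.8102 rpm, dir flips to −; running = −399.8102
Stage 4 [24T→71T]: ω = 399.8102×24/71 = 135.1471 rpm, dir flips to +; running = +135.1471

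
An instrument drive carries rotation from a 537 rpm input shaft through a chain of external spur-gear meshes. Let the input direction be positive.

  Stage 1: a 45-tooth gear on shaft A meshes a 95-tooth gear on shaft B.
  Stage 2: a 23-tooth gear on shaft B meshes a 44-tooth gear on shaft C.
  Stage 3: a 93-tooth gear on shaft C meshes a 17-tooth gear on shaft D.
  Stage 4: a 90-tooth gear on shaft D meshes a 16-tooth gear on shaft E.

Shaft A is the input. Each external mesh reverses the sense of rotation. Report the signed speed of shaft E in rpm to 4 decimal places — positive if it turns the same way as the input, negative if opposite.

+4091.6164 rpm (same as input, |ω| = 4091.6164 rpm)

Stage 1 [45T→95T]: ω = 537.0000×45/95 = 254.3684 rpm, dir flips to −; running = −254.3684
Stage 2 [23T→44T]: ω = 254.3684×23/44 = 132.9653 rpm, dir flips to +; running = +132.9653
Stage 3 [93T→17T]: ω = 132.9653×93/17 = 727.3985 rpm, dir flips to −; running = −727.3985
Stage 4 [90T→16T]: ω = 727.3985×90/16 = 4091.6164 rpm, dir flips to +; running = +4091.6164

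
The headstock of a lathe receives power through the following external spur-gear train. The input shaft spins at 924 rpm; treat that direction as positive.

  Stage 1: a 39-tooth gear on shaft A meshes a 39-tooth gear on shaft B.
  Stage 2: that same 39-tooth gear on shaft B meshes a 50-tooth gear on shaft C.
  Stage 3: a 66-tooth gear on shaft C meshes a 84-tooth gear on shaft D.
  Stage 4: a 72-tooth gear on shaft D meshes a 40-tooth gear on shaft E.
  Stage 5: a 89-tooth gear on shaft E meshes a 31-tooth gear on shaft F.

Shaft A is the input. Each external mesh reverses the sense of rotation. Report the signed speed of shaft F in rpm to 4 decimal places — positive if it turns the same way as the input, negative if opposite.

-2926.3889 rpm (opposite to input, |ω| = 2926.3889 rpm)

Stage 1 [39T→39T]: ω = 924.0000×39/39 = 924.0000 rpm, dir flips to −; running = −924.0000
Stage 2 [39T→50T]: ω = 924.0000×39/50 = 720.7200 rpm, dir flips to +; running = +720.7200
Stage 3 [66T→84T]: ω = 720.7200×66/84 = 566.2800 rpm, dir flips to −; running = −566.2800
Stage 4 [72T→40T]: ω = 566.2800×72/40 = 1019.3040 rpm, dir flips to +; running = +1019.3040
Stage 5 [89T→31T]: ω = 1019.3040×89/31 = 2926.3889 rpm, dir flips to −; running = −2926.3889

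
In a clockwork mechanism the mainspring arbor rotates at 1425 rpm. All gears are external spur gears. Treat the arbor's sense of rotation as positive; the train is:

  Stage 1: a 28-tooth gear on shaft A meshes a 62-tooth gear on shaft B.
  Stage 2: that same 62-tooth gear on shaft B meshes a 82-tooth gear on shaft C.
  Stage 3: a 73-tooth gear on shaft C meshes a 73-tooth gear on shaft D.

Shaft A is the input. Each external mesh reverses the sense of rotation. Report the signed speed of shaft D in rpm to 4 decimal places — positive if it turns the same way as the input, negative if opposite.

-486.5854 rpm (opposite to input, |ω| = 486.5854 rpm)

Stage 1 [28T→62T]: ω = 1425.0000×28/62 = 643.5484 rpm, dir flips to −; running = −643.5484
Stage 2 [62T→82T]: ω = 643.5484×62/82 = 486.5854 rpm, dir flips to +; running = +486.5854
Stage 3 [73T→73T]: ω = 486.5854×73/73 = 486.5854 rpm, dir flips to −; running = −486.5854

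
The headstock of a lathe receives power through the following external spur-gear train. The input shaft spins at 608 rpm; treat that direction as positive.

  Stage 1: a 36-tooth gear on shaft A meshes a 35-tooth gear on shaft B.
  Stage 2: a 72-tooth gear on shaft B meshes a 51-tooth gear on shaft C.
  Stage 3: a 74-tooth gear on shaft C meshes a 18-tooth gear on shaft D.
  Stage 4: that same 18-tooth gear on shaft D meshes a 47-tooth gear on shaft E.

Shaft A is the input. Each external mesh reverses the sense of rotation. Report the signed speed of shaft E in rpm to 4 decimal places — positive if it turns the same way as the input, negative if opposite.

Stage 1 [36T→35T]: ω = 608.0000×36/35 = 625.3714 rpm, dir flips to −; running = −625.3714
Stage 2 [72T→51T]: ω = 625.3714×72/51 = 882.8773 rpm, dir flips to +; running = +882.8773
Stage 3 [74T→18T]: ω = 882.8773×74/18 = 3629.6067 rpm, dir flips to −; running = −3629.6067
Stage 4 [18T→47T]: ω = 3629.6067×18/47 = 1390.0621 rpm, dir flips to +; running = +1390.0621

+1390.0621 rpm (same as input, |ω| = 1390.0621 rpm)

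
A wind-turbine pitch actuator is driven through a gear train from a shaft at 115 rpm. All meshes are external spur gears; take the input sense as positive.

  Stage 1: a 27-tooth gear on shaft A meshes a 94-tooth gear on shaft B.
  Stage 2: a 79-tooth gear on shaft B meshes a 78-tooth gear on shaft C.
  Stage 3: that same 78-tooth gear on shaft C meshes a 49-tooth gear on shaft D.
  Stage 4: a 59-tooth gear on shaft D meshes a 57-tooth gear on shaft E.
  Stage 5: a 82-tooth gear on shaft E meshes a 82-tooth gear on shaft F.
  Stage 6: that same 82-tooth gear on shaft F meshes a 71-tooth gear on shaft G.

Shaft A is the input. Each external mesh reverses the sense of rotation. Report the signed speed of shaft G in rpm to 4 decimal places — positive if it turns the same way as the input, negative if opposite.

Stage 1 [27T→94T]: ω = 115.0000×27/94 = 33.0319 rpm, dir flips to −; running = −33.0319
Stage 2 [79T→78T]: ω = 33.0319×79/78 = 33.4554 rpm, dir flips to +; running = +33.4554
Stage 3 [78T→49T]: ω = 33.4554×78/49 = 53.2555 rpm, dir flips to −; running = −53.2555
Stage 4 [59T→57T]: ω = 53.2555×59/57 = 55.1242 rpm, dir flips to +; running = +55.1242
Stage 5 [82T→82T]: ω = 55.1242×82/82 = 55.1242 rpm, dir flips to −; running = −55.1242
Stage 6 [82T→71T]: ω = 55.1242×82/71 = 63.6645 rpm, dir flips to +; running = +63.6645

+63.6645 rpm (same as input, |ω| = 63.6645 rpm)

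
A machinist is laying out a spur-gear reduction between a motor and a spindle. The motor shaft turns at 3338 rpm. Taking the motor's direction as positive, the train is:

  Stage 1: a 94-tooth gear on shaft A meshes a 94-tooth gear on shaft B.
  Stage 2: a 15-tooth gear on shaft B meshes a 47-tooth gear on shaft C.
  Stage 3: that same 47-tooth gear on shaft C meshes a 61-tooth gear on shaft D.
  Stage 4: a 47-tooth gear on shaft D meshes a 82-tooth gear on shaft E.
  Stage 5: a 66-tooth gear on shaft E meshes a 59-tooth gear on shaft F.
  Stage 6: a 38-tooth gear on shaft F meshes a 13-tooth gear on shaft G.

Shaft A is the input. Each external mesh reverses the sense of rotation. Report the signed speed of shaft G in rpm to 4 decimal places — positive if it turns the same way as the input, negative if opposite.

+1538.3811 rpm (same as input, |ω| = 1538.3811 rpm)

Stage 1 [94T→94T]: ω = 3338.0000×94/94 = 3338.0000 rpm, dir flips to −; running = −3338.0000
Stage 2 [15T→47T]: ω = 3338.0000×15/47 = 1065.3191 rpm, dir flips to +; running = +1065.3191
Stage 3 [47T→61T]: ω = 1065.3191×47/61 = 820.8197 rpm, dir flips to −; running = −820.8197
Stage 4 [47T→82T]: ω = 820.8197×47/82 = 470.4698 rpm, dir flips to +; running = +470.4698
Stage 5 [66T→59T]: ω = 470.4698×66/59 = 526.2883 rpm, dir flips to −; running = −526.2883
Stage 6 [38T→13T]: ω = 526.2883×38/13 = 1538.3811 rpm, dir flips to +; running = +1538.3811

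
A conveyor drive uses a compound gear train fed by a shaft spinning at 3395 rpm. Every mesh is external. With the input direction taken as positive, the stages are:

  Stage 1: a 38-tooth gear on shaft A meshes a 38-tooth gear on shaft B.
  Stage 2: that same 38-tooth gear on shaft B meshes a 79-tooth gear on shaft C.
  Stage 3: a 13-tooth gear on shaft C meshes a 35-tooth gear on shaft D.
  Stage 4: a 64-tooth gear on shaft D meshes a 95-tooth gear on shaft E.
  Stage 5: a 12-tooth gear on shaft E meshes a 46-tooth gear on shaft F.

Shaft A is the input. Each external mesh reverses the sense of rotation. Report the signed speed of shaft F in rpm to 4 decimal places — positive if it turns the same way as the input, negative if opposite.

Stage 1 [38T→38T]: ω = 3395.0000×38/38 = 3395.0000 rpm, dir flips to −; running = −3395.0000
Stage 2 [38T→79T]: ω = 3395.0000×38/79 = 1633.0380 rpm, dir flips to +; running = +1633.0380
Stage 3 [13T→35T]: ω = 1633.0380×13/35 = 606.5570 rpm, dir flips to −; running = −606.5570
Stage 4 [64T→95T]: ω = 606.5570×64/95 = 408.6278 rpm, dir flips to +; running = +408.6278
Stage 5 [12T→46T]: ω = 408.6278×12/46 = 106.5986 rpm, dir flips to −; running = −106.5986

-106.5986 rpm (opposite to input, |ω| = 106.5986 rpm)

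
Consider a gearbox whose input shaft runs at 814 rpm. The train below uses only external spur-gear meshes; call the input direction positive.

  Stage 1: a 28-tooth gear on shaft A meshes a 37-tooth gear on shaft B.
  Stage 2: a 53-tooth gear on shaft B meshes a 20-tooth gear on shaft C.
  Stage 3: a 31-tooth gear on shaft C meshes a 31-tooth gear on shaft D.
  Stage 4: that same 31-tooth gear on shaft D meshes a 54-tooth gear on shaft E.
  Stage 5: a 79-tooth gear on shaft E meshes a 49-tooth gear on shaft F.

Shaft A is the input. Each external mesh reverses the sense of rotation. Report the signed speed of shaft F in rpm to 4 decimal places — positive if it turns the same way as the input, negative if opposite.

Stage 1 [28T→37T]: ω = 814.0000×28/37 = 616.0000 rpm, dir flips to −; running = −616.0000
Stage 2 [53T→20T]: ω = 616.0000×53/20 = 1632.4000 rpm, dir flips to +; running = +1632.4000
Stage 3 [31T→31T]: ω = 1632.4000×31/31 = 1632.4000 rpm, dir flips to −; running = −1632.4000
Stage 4 [31T→54T]: ω = 1632.4000×31/54 = 937.1185 rpm, dir flips to +; running = +937.1185
Stage 5 [79T→49T]: ω = 937.1185×79/49 = 1510.8646 rpm, dir flips to −; running = −1510.8646

-1510.8646 rpm (opposite to input, |ω| = 1510.8646 rpm)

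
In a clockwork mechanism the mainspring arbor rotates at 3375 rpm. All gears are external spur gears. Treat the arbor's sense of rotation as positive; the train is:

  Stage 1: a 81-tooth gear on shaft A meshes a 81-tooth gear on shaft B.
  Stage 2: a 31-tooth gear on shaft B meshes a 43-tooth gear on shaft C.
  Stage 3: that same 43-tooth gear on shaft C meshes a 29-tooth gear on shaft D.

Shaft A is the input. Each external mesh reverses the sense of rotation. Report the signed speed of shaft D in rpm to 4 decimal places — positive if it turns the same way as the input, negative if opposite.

-3607.7586 rpm (opposite to input, |ω| = 3607.7586 rpm)

Stage 1 [81T→81T]: ω = 3375.0000×81/81 = 3375.0000 rpm, dir flips to −; running = −3375.0000
Stage 2 [31T→43T]: ω = 3375.0000×31/43 = 2433.1395 rpm, dir flips to +; running = +2433.1395
Stage 3 [43T→29T]: ω = 2433.1395×43/29 = 3607.7586 rpm, dir flips to −; running = −3607.7586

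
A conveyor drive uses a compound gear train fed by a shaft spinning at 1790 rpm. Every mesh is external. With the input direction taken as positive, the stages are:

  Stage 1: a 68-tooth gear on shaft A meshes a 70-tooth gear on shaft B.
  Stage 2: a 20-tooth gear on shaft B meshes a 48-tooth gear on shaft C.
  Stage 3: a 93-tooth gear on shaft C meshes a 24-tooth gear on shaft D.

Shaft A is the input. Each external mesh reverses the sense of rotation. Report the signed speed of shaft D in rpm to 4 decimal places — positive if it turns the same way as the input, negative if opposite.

-2807.5298 rpm (opposite to input, |ω| = 2807.5298 rpm)

Stage 1 [68T→70T]: ω = 1790.0000×68/70 = 1738.8571 rpm, dir flips to −; running = −1738.8571
Stage 2 [20T→48T]: ω = 1738.8571×20/48 = 724.5238 rpm, dir flips to +; running = +724.5238
Stage 3 [93T→24T]: ω = 724.5238×93/24 = 2807.5298 rpm, dir flips to −; running = −2807.5298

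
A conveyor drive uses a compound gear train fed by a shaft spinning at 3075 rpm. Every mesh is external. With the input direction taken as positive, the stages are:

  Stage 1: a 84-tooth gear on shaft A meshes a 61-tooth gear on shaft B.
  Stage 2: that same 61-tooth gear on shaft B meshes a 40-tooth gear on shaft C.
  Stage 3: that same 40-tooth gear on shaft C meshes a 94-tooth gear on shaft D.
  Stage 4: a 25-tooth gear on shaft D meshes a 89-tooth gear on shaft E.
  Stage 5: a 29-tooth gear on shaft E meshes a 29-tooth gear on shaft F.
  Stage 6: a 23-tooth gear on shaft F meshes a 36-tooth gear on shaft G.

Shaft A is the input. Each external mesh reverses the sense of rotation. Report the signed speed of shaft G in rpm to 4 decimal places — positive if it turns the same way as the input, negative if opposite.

+493.1419 rpm (same as input, |ω| = 493.1419 rpm)

Stage 1 [84T→61T]: ω = 3075.0000×84/61 = 4234.4262 rpm, dir flips to −; running = −4234.4262
Stage 2 [61T→40T]: ω = 4234.4262×61/40 = 6457.5000 rpm, dir flips to +; running = +6457.5000
Stage 3 [40T→94T]: ω = 6457.5000×40/94 = 2747.8723 rpm, dir flips to −; running = −2747.8723
Stage 4 [25T→89T]: ω = 2747.8723×25/89 = 771.8743 rpm, dir flips to +; running = +771.8743
Stage 5 [29T→29T]: ω = 771.8743×29/29 = 771.8743 rpm, dir flips to −; running = −771.8743
Stage 6 [23T→36T]: ω = 771.8743×23/36 = 493.1419 rpm, dir flips to +; running = +493.1419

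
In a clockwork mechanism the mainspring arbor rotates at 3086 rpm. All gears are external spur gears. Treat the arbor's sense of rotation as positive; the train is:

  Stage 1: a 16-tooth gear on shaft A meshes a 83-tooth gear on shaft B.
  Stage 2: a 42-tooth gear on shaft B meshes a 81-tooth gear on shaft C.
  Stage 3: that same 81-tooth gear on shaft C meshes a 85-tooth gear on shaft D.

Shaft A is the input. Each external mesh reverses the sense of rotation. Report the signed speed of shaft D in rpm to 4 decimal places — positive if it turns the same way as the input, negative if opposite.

-293.9464 rpm (opposite to input, |ω| = 293.9464 rpm)

Stage 1 [16T→83T]: ω = 3086.0000×16/83 = 594.8916 rpm, dir flips to −; running = −594.8916
Stage 2 [42T→81T]: ω = 594.8916×42/81 = 308.4623 rpm, dir flips to +; running = +308.4623
Stage 3 [81T→85T]: ω = 308.4623×81/85 = 293.9464 rpm, dir flips to −; running = −293.9464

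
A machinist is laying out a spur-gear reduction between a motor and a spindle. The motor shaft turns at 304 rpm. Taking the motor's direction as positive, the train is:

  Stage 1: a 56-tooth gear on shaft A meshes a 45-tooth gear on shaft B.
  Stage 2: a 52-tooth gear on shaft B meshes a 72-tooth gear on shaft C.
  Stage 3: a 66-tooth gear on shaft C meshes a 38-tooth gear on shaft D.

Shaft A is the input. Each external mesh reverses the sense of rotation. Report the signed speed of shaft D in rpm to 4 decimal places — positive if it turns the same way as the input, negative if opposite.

Stage 1 [56T→45T]: ω = 304.0000×56/45 = 378.3111 rpm, dir flips to −; running = −378.3111
Stage 2 [52T→72T]: ω = 378.3111×52/72 = 273.2247 rpm, dir flips to +; running = +273.2247
Stage 3 [66T→38T]: ω = 273.2247×66/38 = 474.5481 rpm, dir flips to −; running = −474.5481

-474.5481 rpm (opposite to input, |ω| = 474.5481 rpm)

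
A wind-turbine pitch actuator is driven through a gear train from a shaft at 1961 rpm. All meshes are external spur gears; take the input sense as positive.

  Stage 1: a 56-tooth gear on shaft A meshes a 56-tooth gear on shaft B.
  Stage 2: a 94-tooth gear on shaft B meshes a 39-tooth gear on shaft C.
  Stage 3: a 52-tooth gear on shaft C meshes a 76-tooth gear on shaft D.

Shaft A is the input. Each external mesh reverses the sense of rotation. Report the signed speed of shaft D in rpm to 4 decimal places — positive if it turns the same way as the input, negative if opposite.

-3233.9298 rpm (opposite to input, |ω| = 3233.9298 rpm)

Stage 1 [56T→56T]: ω = 1961.0000×56/56 = 1961.0000 rpm, dir flips to −; running = −1961.0000
Stage 2 [94T→39T]: ω = 1961.0000×94/39 = 4726.5128 rpm, dir flips to +; running = +4726.5128
Stage 3 [52T→76T]: ω = 4726.5128×52/76 = 3233.9298 rpm, dir flips to −; running = −3233.9298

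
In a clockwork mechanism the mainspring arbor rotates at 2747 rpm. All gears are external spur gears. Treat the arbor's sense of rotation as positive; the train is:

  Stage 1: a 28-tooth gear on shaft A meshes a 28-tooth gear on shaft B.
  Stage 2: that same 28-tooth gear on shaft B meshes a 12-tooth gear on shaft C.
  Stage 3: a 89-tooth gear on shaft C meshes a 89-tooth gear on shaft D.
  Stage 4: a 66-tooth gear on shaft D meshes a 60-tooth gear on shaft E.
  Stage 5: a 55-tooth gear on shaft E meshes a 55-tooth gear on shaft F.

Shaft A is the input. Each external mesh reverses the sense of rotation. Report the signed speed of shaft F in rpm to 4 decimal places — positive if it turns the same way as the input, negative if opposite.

Stage 1 [28T→28T]: ω = 2747.0000×28/28 = 2747.0000 rpm, dir flips to −; running = −2747.0000
Stage 2 [28T→12T]: ω = 2747.0000×28/12 = 6409.6667 rpm, dir flips to +; running = +6409.6667
Stage 3 [89T→89T]: ω = 6409.6667×89/89 = 6409.6667 rpm, dir flips to −; running = −6409.6667
Stage 4 [66T→60T]: ω = 6409.6667×66/60 = 7050.6333 rpm, dir flips to +; running = +7050.6333
Stage 5 [55T→55T]: ω = 7050.6333×55/55 = 7050.6333 rpm, dir flips to −; running = −7050.6333

-7050.6333 rpm (opposite to input, |ω| = 7050.6333 rpm)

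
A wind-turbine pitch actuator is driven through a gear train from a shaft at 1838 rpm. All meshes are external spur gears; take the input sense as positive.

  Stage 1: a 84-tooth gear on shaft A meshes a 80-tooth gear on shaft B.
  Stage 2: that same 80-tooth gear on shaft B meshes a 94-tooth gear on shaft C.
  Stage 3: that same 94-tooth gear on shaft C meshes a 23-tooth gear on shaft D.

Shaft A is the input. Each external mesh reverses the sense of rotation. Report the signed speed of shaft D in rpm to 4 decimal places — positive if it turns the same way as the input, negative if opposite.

-6712.6957 rpm (opposite to input, |ω| = 6712.6957 rpm)

Stage 1 [84T→80T]: ω = 1838.0000×84/80 = 1929.9000 rpm, dir flips to −; running = −1929.9000
Stage 2 [80T→94T]: ω = 1929.9000×80/94 = 1642.4681 rpm, dir flips to +; running = +1642.4681
Stage 3 [94T→23T]: ω = 1642.4681×94/23 = 6712.6957 rpm, dir flips to −; running = −6712.6957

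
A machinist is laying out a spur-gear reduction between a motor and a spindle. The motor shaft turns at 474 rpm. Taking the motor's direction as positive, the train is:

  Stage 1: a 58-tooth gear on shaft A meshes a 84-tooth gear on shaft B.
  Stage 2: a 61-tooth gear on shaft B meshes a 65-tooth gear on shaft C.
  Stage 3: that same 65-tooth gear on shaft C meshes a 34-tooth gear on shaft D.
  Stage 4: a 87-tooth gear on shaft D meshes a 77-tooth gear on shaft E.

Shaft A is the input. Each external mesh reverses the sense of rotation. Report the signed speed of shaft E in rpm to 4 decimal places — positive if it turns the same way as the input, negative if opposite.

+663.4474 rpm (same as input, |ω| = 663.4474 rpm)

Stage 1 [58T→84T]: ω = 474.0000×58/84 = 327.2857 rpm, dir flips to −; running = −327.2857
Stage 2 [61T→65T]: ω = 327.2857×61/65 = 307.1451 rpm, dir flips to +; running = +307.1451
Stage 3 [65T→34T]: ω = 307.1451×65/34 = 587.1891 rpm, dir flips to −; running = −587.1891
Stage 4 [87T→77T]: ω = 587.1891×87/77 = 663.4474 rpm, dir flips to +; running = +663.4474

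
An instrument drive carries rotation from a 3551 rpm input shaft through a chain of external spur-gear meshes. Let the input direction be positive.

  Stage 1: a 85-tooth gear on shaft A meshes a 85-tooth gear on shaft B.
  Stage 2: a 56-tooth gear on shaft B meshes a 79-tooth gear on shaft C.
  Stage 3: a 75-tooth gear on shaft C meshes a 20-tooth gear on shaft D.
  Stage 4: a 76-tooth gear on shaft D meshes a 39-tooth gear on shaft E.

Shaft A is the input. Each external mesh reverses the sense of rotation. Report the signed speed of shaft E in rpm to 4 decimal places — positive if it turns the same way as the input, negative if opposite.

+18394.6641 rpm (same as input, |ω| = 18394.6641 rpm)

Stage 1 [85T→85T]: ω = 3551.0000×85/85 = 3551.0000 rpm, dir flips to −; running = −3551.0000
Stage 2 [56T→79T]: ω = 3551.0000×56/79 = 2517.1646 rpm, dir flips to +; running = +2517.1646
Stage 3 [75T→20T]: ω = 2517.1646×75/20 = 9439.3671 rpm, dir flips to −; running = −9439.3671
Stage 4 [76T→39T]: ω = 9439.3671×76/39 = 18394.6641 rpm, dir flips to +; running = +18394.6641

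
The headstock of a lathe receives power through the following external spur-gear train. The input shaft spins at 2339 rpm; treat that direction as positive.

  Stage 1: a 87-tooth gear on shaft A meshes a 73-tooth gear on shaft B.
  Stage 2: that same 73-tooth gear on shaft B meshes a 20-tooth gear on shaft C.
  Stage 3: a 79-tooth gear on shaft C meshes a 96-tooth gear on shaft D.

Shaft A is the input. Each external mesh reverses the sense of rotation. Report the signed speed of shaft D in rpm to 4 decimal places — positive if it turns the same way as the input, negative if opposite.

Stage 1 [87T→73T]: ω = 2339.0000×87/73 = 2787.5753 rpm, dir flips to −; running = −2787.5753
Stage 2 [73T→20T]: ω = 2787.5753×73/20 = 10174.6500 rpm, dir flips to +; running = +10174.6500
Stage 3 [79T→96T]: ω = 10174.6500×79/96 = 8372.8891 rpm, dir flips to −; running = −8372.8891

-8372.8891 rpm (opposite to input, |ω| = 8372.8891 rpm)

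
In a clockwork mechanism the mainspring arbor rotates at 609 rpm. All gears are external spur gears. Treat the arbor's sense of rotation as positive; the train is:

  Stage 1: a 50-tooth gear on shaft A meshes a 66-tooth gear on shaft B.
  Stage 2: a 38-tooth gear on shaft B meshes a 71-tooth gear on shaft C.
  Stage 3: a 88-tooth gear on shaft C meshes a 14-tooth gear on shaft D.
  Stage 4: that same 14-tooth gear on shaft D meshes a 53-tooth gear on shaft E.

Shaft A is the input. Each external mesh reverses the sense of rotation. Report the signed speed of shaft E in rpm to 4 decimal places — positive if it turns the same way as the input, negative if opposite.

+409.9920 rpm (same as input, |ω| = 409.9920 rpm)

Stage 1 [50T→66T]: ω = 609.0000×50/66 = 461.3636 rpm, dir flips to −; running = −461.3636
Stage 2 [38T→71T]: ω = 461.3636×38/71 = 246.9270 rpm, dir flips to +; running = +246.9270
Stage 3 [88T→14T]: ω = 246.9270×88/14 = 1552.1127 rpm, dir flips to −; running = −1552.1127
Stage 4 [14T→53T]: ω = 1552.1127×14/53 = 409.9920 rpm, dir flips to +; running = +409.9920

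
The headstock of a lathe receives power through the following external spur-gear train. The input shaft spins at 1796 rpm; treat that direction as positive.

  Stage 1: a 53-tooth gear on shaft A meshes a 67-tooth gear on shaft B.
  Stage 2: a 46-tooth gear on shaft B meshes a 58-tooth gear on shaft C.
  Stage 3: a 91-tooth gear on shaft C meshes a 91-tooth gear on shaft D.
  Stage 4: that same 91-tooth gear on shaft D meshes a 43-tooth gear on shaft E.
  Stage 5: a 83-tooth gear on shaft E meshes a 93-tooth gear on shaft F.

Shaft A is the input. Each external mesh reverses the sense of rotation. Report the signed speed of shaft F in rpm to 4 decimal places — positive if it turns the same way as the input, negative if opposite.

Stage 1 [53T→67T]: ω = 1796.0000×53/67 = 1420.7164 rpm, dir flips to −; running = −1420.7164
Stage 2 [46T→58T]: ω = 1420.7164×46/58 = 1126.7751 rpm, dir flips to +; running = +1126.7751
Stage 3 [91T→91T]: ω = 1126.7751×91/91 = 1126.7751 rpm, dir flips to −; running = −1126.7751
Stage 4 [91T→43T]: ω = 1126.7751×91/43 = 2384.5705 rpm, dir flips to +; running = +2384.5705
Stage 5 [83T→93T]: ω = 2384.5705×83/93 = 2128.1651 rpm, dir flips to −; running = −2128.1651

-2128.1651 rpm (opposite to input, |ω| = 2128.1651 rpm)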